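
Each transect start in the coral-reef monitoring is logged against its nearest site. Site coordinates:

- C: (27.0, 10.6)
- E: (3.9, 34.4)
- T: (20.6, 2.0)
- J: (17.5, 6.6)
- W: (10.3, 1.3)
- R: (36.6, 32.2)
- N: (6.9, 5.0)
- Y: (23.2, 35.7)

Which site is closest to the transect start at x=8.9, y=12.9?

N

Squared distances to each site:
C: 332.900; E: 487.250; T: 255.700; J: 113.650; W: 136.520; R: 1139.780; N: 66.410; Y: 724.330.
Minimum at N.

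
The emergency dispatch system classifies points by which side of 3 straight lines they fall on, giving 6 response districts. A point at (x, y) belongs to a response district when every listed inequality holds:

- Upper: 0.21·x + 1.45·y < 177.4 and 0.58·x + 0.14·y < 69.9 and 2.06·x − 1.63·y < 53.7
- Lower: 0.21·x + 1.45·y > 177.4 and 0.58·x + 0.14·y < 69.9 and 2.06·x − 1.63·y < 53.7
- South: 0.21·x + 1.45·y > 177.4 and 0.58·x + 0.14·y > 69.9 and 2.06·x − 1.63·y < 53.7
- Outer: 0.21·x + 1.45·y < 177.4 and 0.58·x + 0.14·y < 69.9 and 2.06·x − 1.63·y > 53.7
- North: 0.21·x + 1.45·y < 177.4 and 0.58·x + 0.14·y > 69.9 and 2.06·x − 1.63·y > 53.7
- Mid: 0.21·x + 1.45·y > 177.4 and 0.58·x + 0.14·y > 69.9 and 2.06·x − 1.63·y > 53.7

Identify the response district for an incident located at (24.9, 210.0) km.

Lower

0.21·24.9 + 1.45·210.0 = 309.729, which is > 177.4
0.58·24.9 + 0.14·210.0 = 43.842, which is < 69.9
2.06·24.9 − 1.63·210.0 = -291.006, which is < 53.7
This sign pattern matches Lower.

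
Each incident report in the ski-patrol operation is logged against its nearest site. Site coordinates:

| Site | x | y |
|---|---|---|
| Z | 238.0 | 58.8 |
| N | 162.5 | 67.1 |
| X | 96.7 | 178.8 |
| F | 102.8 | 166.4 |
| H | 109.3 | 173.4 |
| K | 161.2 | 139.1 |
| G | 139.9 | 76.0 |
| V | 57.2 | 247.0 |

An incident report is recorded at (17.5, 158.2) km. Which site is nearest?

X

Squared distances to each site:
Z: 58500.610; N: 29324.210; X: 6697.000; F: 7343.330; H: 8658.280; K: 21014.500; G: 21738.600; V: 9461.530.
Minimum at X.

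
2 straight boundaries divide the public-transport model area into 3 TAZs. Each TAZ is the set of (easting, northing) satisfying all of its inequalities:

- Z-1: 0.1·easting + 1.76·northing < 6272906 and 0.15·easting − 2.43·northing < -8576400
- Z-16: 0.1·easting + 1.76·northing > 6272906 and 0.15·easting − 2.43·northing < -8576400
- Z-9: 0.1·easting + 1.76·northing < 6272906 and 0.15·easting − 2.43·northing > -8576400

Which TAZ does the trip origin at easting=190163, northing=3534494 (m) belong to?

0.1·190163 + 1.76·3534494 = 6239725.740, which is < 6272906
0.15·190163 − 2.43·3534494 = -8560295.970, which is > -8576400
This sign pattern matches Z-9.

Z-9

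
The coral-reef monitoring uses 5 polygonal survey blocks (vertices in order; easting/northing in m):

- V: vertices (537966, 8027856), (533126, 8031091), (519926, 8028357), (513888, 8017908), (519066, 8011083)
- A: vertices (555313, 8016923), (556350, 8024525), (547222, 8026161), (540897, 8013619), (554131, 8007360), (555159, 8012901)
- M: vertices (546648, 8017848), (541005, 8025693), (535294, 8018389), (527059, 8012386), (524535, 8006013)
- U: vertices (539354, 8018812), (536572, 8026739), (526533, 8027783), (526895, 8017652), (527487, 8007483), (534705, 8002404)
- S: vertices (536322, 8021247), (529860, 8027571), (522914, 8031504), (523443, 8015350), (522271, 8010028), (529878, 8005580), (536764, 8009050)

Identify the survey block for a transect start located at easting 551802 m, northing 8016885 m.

Cast a ray rightward from (551802, 8016885). For each polygon, the edges (by vertex number in listed order) whose endpoints lie on opposite sides of northing = 8016885, where each meets that height, and whether that is right or left of the point:
V: 4–5 at easting≈514664.1 (left), 5–1 at easting≈525603.8 (left) → 0 crossings.
A: 3–4 at easting≈542544.1 (left), 6–1 at easting≈555311.5 (right) → 1 crossing.
M: 3–4 at easting≈533230.8 (left), 5–1 at easting≈544848.7 (left) → 0 crossings.
U: 4–5 at easting≈526939.7 (left), 6–1 at easting≈538808.0 (left) → 0 crossings.
S: 3–4 at easting≈523392.7 (left), 7–1 at easting≈536480.1 (left) → 0 crossings.
Only A has an odd count, so the point is inside A.

A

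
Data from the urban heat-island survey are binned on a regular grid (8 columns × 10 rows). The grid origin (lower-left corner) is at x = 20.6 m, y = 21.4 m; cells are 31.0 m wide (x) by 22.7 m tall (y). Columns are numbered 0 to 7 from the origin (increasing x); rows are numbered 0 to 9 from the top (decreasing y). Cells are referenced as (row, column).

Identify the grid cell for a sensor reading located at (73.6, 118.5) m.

Column index: ⌊(73.6 − 20.6) / 31.0⌋ = ⌊1.710⌋ = 1
Row offset from origin: ⌊(118.5 − 21.4) / 22.7⌋ = ⌊4.278⌋ = 4 → row 5 (counted from top)

(5, 1)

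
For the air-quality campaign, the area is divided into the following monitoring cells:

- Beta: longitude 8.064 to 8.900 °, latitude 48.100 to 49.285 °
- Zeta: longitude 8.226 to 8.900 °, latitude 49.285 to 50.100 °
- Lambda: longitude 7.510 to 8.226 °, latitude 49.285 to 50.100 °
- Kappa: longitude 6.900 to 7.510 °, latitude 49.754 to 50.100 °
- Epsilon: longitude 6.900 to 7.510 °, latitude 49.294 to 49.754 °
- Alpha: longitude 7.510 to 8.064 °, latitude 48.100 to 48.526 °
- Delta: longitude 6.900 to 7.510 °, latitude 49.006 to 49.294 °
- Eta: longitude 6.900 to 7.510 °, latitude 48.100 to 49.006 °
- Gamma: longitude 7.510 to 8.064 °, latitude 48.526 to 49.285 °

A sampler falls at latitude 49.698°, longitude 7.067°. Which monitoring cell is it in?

Epsilon

The point has longitude = 7.067 and latitude = 49.698.
Only Epsilon satisfies 6.900 ≤ longitude ≤ 7.510 and 49.294 ≤ latitude ≤ 49.754.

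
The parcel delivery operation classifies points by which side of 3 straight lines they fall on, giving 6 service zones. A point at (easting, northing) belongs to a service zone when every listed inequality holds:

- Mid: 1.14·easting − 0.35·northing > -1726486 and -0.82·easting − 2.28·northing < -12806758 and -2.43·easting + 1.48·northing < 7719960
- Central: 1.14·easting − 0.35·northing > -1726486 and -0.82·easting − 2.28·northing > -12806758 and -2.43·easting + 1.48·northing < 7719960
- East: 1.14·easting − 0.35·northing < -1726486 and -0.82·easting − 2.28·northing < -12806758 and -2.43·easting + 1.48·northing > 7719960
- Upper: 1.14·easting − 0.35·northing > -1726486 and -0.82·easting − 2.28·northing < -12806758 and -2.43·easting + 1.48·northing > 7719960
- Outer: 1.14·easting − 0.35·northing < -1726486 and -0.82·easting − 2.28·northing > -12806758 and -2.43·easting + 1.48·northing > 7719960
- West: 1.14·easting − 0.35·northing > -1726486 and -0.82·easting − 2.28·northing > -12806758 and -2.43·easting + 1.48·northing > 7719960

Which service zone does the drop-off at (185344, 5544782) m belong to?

1.14·185344 − 0.35·5544782 = -1729381.540, which is < -1726486
-0.82·185344 − 2.28·5544782 = -12794085.040, which is > -12806758
-2.43·185344 + 1.48·5544782 = 7755891.440, which is > 7719960
This sign pattern matches Outer.

Outer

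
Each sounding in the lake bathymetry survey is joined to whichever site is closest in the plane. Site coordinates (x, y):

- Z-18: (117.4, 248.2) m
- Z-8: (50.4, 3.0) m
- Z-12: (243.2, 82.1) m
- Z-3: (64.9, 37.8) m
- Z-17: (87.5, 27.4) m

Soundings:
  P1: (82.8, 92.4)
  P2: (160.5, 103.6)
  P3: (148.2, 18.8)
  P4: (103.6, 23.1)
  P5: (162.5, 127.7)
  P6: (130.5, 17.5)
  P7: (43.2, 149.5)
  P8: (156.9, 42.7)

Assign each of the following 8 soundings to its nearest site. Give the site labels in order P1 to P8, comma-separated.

P1 → Z-3 (d²=3301.57)
P2 → Z-12 (d²=7301.54)
P3 → Z-17 (d²=3758.45)
P4 → Z-17 (d²=277.70)
P5 → Z-12 (d²=8591.85)
P6 → Z-17 (d²=1947.01)
P7 → Z-3 (d²=12947.78)
P8 → Z-17 (d²=5050.45)

Z-3, Z-12, Z-17, Z-17, Z-12, Z-17, Z-3, Z-17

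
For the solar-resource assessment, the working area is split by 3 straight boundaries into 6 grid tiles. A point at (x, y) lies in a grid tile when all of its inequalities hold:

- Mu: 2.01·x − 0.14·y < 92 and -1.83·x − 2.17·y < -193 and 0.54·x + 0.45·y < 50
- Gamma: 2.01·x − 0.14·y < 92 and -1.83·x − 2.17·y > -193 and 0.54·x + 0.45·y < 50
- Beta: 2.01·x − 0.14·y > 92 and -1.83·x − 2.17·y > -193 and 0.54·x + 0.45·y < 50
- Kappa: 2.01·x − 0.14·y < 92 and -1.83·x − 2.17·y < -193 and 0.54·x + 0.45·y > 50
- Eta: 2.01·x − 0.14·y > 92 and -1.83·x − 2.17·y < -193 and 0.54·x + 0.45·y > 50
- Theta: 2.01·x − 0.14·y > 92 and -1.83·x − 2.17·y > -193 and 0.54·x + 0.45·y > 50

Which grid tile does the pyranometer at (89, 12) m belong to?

Theta

2.01·89 − 0.14·12 = 177.210, which is > 92
-1.83·89 − 2.17·12 = -188.910, which is > -193
0.54·89 + 0.45·12 = 53.460, which is > 50
This sign pattern matches Theta.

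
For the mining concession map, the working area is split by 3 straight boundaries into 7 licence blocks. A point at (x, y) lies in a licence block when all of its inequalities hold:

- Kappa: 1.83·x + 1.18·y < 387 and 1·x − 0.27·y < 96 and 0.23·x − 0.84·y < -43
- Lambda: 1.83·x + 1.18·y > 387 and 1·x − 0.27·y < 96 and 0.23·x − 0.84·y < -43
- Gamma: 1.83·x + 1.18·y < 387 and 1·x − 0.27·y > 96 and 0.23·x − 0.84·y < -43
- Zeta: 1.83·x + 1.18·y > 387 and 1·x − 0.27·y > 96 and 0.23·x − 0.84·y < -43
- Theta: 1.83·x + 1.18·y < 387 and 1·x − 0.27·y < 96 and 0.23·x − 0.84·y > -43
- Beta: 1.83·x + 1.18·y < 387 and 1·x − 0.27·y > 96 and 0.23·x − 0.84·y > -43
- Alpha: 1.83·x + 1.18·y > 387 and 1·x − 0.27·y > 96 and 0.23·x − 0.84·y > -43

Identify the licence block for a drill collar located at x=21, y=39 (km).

1.83·21 + 1.18·39 = 84.450, which is < 387
1·21 − 0.27·39 = 10.470, which is < 96
0.23·21 − 0.84·39 = -27.930, which is > -43
This sign pattern matches Theta.

Theta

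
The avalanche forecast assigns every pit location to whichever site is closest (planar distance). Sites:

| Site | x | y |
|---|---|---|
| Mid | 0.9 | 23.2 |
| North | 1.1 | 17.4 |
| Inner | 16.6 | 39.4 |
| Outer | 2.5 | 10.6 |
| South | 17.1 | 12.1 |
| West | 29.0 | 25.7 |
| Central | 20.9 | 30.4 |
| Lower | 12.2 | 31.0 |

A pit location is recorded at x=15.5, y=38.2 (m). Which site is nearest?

Squared distances to each site:
Mid: 438.160; North: 640.000; Inner: 2.650; Outer: 930.760; South: 683.770; West: 338.500; Central: 90.000; Lower: 62.730.
Minimum at Inner.

Inner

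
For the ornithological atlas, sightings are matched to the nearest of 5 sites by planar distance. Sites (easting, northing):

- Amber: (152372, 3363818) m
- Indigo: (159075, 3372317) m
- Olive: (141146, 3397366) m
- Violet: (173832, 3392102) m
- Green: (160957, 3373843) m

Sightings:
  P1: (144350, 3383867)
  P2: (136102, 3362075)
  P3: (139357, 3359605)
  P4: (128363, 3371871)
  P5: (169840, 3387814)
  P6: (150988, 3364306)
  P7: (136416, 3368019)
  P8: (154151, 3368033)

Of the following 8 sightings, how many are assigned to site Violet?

1

P1 → Olive
P2 → Amber
P3 → Amber
P4 → Amber
P5 → Violet
P6 → Amber
P7 → Amber
P8 → Amber
1 of the 8 goes to Violet.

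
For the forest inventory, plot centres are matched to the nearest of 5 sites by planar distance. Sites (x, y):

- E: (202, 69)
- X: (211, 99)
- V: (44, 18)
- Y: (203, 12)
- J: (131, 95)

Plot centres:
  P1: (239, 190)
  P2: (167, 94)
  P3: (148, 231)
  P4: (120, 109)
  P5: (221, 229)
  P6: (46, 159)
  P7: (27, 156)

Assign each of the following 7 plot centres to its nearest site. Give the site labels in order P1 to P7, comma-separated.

X, J, J, J, X, J, J

P1 → X (d²=9065.00)
P2 → J (d²=1297.00)
P3 → J (d²=18785.00)
P4 → J (d²=317.00)
P5 → X (d²=17000.00)
P6 → J (d²=11321.00)
P7 → J (d²=14537.00)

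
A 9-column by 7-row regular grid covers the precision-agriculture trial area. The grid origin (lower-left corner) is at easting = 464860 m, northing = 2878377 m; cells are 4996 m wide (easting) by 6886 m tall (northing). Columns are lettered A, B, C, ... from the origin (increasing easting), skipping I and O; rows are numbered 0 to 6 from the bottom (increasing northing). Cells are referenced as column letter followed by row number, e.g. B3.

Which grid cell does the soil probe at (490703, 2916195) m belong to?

Column index: ⌊(490703 − 464860) / 4996⌋ = ⌊5.173⌋ = 5 → column F
Row offset from origin: ⌊(2916195 − 2878377) / 6886⌋ = ⌊5.492⌋ = 5 → row 5

F5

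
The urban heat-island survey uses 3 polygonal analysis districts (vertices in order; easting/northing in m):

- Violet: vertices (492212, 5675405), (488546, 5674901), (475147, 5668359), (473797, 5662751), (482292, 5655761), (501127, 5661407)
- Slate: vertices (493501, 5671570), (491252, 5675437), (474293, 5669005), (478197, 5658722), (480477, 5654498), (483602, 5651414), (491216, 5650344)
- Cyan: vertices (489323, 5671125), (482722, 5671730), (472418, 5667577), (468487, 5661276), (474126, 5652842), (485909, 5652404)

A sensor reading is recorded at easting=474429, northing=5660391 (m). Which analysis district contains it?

Cyan

Cast a ray rightward from (474429, 5660391). For each polygon, the edges (by vertex number in listed order) whose endpoints lie on opposite sides of northing = 5660391, where each meets that height, and whether that is right or left of the point:
Violet: 4–5 at easting≈476665.1 (right), 5–6 at easting≈497737.6 (right) → 2 crossings.
Slate: 3–4 at easting≈477563.4 (right), 7–1 at easting≈492297.6 (right) → 2 crossings.
Cyan: 4–5 at easting≈469078.7 (left), 6–1 at easting≈487365.5 (right) → 1 crossing.
Only Cyan has an odd count, so the point is inside Cyan.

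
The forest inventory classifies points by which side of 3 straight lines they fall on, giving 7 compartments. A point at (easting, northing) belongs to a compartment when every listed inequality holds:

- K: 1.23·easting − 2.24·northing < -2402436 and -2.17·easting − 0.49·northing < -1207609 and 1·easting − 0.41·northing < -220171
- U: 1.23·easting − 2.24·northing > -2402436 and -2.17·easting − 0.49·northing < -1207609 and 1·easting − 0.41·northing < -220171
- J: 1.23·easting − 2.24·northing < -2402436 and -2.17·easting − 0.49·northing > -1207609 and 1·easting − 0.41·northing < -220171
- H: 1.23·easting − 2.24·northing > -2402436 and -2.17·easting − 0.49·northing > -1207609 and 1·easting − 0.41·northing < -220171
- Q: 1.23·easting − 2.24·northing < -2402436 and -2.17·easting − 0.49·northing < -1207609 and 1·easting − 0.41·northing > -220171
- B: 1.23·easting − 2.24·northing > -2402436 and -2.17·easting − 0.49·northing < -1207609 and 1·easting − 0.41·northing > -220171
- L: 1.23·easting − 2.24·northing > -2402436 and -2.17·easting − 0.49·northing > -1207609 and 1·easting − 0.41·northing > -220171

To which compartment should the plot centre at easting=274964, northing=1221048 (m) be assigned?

1.23·274964 − 2.24·1221048 = -2396941.800, which is > -2402436
-2.17·274964 − 0.49·1221048 = -1194985.400, which is > -1207609
1·274964 − 0.41·1221048 = -225665.680, which is < -220171
This sign pattern matches H.

H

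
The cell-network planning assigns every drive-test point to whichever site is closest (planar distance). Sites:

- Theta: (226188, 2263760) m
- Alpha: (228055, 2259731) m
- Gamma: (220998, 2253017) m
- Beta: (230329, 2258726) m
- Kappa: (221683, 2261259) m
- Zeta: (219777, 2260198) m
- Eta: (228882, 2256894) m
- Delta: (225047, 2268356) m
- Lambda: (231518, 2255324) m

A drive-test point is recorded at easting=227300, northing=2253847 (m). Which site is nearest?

Eta

Squared distances to each site:
Theta: 99504113.000; Alpha: 35191481.000; Gamma: 40404104.000; Beta: 32979482.000; Kappa: 86488433.000; Zeta: 96930730.000; Eta: 11786933.000; Delta: 215587090.000; Lambda: 19973053.000.
Minimum at Eta.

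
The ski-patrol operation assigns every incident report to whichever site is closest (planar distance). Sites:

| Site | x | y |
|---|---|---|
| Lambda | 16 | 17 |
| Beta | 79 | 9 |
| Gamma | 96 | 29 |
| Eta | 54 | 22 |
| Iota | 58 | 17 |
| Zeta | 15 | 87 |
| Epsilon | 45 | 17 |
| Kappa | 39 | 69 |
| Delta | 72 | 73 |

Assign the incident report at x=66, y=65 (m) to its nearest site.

Squared distances to each site:
Lambda: 4804.000; Beta: 3305.000; Gamma: 2196.000; Eta: 1993.000; Iota: 2368.000; Zeta: 3085.000; Epsilon: 2745.000; Kappa: 745.000; Delta: 100.000.
Minimum at Delta.

Delta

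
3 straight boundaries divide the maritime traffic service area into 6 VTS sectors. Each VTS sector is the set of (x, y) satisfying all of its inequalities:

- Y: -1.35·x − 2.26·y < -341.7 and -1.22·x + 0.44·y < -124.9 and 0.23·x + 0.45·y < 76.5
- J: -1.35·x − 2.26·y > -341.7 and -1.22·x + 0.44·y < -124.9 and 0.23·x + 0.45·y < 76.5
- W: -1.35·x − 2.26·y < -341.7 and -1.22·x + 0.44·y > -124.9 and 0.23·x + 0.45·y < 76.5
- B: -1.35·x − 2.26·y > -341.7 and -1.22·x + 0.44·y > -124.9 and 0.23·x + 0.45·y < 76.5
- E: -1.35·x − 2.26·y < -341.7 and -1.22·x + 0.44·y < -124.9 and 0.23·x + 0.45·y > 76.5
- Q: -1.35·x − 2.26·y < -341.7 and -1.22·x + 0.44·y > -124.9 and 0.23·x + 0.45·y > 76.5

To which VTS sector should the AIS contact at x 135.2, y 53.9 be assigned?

-1.35·135.2 − 2.26·53.9 = -304.334, which is > -341.7
-1.22·135.2 + 0.44·53.9 = -141.228, which is < -124.9
0.23·135.2 + 0.45·53.9 = 55.351, which is < 76.5
This sign pattern matches J.

J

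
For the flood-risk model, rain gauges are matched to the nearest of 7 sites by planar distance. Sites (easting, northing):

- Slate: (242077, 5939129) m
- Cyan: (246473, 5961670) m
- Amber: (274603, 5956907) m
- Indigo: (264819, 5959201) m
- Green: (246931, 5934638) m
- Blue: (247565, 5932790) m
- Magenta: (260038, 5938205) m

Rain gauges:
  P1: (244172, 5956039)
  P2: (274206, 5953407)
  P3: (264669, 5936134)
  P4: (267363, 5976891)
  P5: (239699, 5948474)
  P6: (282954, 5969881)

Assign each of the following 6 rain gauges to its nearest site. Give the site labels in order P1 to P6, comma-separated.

P1 → Cyan (d²=37002762.00)
P2 → Amber (d²=12407609.00)
P3 → Magenta (d²=25735202.00)
P4 → Indigo (d²=319408036.00)
P5 → Slate (d²=92983909.00)
P6 → Amber (d²=238063877.00)

Cyan, Amber, Magenta, Indigo, Slate, Amber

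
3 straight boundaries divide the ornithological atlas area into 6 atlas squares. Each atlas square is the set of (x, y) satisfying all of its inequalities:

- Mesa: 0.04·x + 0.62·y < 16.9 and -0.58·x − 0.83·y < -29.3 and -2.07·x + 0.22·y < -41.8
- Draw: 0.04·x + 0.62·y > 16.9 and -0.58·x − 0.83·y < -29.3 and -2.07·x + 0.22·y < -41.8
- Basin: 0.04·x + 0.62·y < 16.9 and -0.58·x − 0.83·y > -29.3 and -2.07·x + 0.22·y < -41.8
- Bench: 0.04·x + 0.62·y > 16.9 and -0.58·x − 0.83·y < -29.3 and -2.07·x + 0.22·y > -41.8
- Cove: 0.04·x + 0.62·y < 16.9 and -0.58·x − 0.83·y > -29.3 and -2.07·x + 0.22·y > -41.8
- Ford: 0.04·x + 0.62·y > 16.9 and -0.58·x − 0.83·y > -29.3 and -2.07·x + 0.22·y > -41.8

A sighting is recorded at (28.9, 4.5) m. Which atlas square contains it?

0.04·28.9 + 0.62·4.5 = 3.946, which is < 16.9
-0.58·28.9 − 0.83·4.5 = -20.497, which is > -29.3
-2.07·28.9 + 0.22·4.5 = -58.833, which is < -41.8
This sign pattern matches Basin.

Basin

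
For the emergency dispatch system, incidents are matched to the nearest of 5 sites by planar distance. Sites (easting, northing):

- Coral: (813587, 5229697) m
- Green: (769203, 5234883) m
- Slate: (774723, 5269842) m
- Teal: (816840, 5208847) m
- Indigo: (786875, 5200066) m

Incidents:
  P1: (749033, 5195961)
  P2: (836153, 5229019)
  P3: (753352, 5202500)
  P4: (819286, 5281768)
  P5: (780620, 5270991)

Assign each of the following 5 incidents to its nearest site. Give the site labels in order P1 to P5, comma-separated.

P1 → Indigo (d²=1448867989.00)
P2 → Coral (d²=509684040.00)
P3 → Indigo (d²=1129715885.00)
P4 → Slate (d²=2128090445.00)
P5 → Slate (d²=36094810.00)

Indigo, Coral, Indigo, Slate, Slate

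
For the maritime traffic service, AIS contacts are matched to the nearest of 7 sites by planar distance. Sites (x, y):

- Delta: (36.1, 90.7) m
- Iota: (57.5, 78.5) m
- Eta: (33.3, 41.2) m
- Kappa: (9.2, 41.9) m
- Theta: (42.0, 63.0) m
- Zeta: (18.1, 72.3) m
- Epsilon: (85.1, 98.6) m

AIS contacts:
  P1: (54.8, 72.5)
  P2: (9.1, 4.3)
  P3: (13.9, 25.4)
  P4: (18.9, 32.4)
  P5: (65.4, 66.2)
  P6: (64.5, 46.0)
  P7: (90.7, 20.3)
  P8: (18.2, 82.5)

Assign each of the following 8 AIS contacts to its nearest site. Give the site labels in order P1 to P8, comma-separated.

P1 → Iota (d²=43.29)
P2 → Kappa (d²=1413.77)
P3 → Kappa (d²=294.34)
P4 → Kappa (d²=184.34)
P5 → Iota (d²=213.70)
P6 → Theta (d²=795.25)
P7 → Eta (d²=3731.57)
P8 → Zeta (d²=104.05)

Iota, Kappa, Kappa, Kappa, Iota, Theta, Eta, Zeta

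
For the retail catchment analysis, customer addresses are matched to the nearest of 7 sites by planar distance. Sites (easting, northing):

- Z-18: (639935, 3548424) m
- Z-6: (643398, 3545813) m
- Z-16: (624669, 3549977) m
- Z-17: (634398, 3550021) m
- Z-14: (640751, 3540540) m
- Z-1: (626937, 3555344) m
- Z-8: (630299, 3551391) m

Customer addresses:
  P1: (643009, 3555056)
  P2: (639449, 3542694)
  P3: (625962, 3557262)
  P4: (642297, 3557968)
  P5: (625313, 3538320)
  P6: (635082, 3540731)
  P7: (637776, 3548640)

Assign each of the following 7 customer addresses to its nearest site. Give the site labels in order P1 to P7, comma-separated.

Z-18, Z-14, Z-1, Z-18, Z-16, Z-14, Z-18

P1 → Z-18 (d²=53432900.00)
P2 → Z-14 (d²=6334920.00)
P3 → Z-1 (d²=4629349.00)
P4 → Z-18 (d²=96666980.00)
P5 → Z-16 (d²=136300385.00)
P6 → Z-14 (d²=32174042.00)
P7 → Z-18 (d²=4707937.00)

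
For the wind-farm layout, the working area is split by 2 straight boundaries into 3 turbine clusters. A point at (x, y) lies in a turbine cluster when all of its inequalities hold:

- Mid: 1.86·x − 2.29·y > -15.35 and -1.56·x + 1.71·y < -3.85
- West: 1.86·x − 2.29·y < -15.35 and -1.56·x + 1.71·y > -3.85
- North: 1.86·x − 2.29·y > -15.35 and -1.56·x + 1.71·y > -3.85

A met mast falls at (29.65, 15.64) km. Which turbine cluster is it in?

1.86·29.65 − 2.29·15.64 = 19.333, which is > -15.35
-1.56·29.65 + 1.71·15.64 = -19.510, which is < -3.85
This sign pattern matches Mid.

Mid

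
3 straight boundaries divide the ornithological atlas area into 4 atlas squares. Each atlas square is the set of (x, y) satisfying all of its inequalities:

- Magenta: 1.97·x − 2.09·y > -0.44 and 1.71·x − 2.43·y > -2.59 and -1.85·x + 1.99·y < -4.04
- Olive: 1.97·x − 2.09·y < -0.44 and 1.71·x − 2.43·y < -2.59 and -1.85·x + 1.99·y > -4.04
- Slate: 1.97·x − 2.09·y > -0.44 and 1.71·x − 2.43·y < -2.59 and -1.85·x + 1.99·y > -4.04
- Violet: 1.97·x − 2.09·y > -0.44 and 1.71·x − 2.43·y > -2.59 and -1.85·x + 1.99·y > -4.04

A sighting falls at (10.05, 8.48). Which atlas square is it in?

Slate

1.97·10.05 − 2.09·8.48 = 2.075, which is > -0.44
1.71·10.05 − 2.43·8.48 = -3.421, which is < -2.59
-1.85·10.05 + 1.99·8.48 = -1.717, which is > -4.04
This sign pattern matches Slate.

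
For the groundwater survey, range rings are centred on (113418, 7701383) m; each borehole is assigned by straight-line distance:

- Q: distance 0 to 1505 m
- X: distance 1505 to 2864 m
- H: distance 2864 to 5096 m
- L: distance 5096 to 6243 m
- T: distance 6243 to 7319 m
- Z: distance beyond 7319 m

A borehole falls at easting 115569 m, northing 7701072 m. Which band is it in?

X

Distance = √((115569−113418)² + (7701072−7701383)²) = √(4626801.000 + 96721.000) = 2173.367 m.
1505 ≤ 2173.367 < 2864 → X.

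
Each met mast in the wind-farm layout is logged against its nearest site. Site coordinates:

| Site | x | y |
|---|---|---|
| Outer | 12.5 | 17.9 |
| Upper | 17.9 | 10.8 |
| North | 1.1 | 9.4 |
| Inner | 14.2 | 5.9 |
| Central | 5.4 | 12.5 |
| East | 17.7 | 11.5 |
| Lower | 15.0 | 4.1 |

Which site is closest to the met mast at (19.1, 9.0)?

Upper

Squared distances to each site:
Outer: 122.770; Upper: 4.680; North: 324.160; Inner: 33.620; Central: 199.940; East: 8.210; Lower: 40.820.
Minimum at Upper.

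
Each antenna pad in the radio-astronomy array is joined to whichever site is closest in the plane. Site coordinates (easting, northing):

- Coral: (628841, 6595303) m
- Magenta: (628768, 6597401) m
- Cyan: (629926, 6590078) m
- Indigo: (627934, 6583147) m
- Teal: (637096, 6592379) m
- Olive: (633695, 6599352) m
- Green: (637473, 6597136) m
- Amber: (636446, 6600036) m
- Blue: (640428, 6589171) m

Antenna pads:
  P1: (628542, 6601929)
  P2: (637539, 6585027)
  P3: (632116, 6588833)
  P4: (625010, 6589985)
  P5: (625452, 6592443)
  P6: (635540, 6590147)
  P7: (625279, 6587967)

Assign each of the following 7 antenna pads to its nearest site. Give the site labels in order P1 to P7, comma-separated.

P1 → Magenta (d²=20553860.00)
P2 → Blue (d²=25519057.00)
P3 → Cyan (d²=6346125.00)
P4 → Cyan (d²=24175705.00)
P5 → Coral (d²=19664921.00)
P6 → Teal (d²=7402960.00)
P7 → Cyan (d²=26050930.00)

Magenta, Blue, Cyan, Cyan, Coral, Teal, Cyan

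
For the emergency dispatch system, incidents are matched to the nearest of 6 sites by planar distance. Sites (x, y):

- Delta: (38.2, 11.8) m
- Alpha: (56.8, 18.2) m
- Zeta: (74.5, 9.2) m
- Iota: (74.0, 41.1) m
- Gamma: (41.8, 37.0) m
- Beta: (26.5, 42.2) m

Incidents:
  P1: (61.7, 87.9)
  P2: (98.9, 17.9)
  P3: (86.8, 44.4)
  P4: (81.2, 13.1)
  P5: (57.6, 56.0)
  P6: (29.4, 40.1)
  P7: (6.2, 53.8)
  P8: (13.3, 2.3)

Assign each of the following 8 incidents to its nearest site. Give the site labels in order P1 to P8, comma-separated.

Iota, Zeta, Iota, Zeta, Iota, Beta, Beta, Delta

P1 → Iota (d²=2341.53)
P2 → Zeta (d²=671.05)
P3 → Iota (d²=174.73)
P4 → Zeta (d²=60.10)
P5 → Iota (d²=490.97)
P6 → Beta (d²=12.82)
P7 → Beta (d²=546.65)
P8 → Delta (d²=710.26)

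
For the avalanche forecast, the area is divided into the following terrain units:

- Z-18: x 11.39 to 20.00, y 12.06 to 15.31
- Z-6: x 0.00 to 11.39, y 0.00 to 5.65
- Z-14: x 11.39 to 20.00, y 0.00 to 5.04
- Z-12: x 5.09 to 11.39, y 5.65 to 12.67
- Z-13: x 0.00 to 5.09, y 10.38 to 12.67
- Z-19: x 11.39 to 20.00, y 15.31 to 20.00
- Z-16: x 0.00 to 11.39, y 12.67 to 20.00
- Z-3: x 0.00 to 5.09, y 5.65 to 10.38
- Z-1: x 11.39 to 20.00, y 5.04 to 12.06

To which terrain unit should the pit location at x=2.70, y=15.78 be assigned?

The point has x = 2.70 and y = 15.78.
Only Z-16 satisfies 0.00 ≤ x ≤ 11.39 and 12.67 ≤ y ≤ 20.00.

Z-16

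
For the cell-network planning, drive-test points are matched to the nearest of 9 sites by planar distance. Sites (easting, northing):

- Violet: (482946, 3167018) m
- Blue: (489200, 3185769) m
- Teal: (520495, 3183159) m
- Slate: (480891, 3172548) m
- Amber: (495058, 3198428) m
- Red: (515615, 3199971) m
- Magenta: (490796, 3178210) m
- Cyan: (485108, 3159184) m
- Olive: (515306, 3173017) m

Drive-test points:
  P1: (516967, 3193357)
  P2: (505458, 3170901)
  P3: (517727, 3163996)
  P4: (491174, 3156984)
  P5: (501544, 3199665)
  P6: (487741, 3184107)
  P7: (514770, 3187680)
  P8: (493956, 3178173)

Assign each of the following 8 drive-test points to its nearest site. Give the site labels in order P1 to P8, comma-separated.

P1 → Red (d²=45572900.00)
P2 → Olive (d²=101460560.00)
P3 → Olive (d²=87239682.00)
P4 → Cyan (d²=41636356.00)
P5 → Amber (d²=43598365.00)
P6 → Blue (d²=4890925.00)
P7 → Teal (d²=53215066.00)
P8 → Magenta (d²=9986969.00)

Red, Olive, Olive, Cyan, Amber, Blue, Teal, Magenta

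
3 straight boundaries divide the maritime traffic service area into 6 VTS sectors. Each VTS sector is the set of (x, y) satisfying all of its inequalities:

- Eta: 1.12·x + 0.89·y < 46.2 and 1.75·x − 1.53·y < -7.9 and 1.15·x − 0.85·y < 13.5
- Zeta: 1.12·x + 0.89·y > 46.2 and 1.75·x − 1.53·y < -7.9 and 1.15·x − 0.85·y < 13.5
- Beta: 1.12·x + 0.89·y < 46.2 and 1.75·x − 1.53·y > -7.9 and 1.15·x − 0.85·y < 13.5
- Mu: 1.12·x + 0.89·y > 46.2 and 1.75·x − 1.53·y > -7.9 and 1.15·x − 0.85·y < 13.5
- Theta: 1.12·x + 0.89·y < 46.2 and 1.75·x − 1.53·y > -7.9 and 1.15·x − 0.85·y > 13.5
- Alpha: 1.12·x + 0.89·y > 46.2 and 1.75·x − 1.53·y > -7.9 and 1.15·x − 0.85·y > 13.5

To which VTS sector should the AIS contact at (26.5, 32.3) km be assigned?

1.12·26.5 + 0.89·32.3 = 58.427, which is > 46.2
1.75·26.5 − 1.53·32.3 = -3.044, which is > -7.9
1.15·26.5 − 0.85·32.3 = 3.020, which is < 13.5
This sign pattern matches Mu.

Mu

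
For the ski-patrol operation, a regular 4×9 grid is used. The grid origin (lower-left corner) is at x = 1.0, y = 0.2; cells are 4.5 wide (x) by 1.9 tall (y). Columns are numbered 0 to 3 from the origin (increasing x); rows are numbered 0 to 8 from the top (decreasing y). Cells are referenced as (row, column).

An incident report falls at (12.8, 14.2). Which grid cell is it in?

Column index: ⌊(12.8 − 1.0) / 4.5⌋ = ⌊2.622⌋ = 2
Row offset from origin: ⌊(14.2 − 0.2) / 1.9⌋ = ⌊7.368⌋ = 7 → row 1 (counted from top)

(1, 2)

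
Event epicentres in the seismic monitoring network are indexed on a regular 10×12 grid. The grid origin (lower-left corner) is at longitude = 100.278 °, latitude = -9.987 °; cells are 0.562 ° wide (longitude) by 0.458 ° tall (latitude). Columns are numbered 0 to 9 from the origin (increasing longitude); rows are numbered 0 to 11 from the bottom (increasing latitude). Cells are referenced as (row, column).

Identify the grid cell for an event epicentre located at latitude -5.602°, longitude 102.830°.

(9, 4)

Column index: ⌊(102.830 − 100.278) / 0.562⌋ = ⌊4.541⌋ = 4
Row offset from origin: ⌊(-5.602 − -9.987) / 0.458⌋ = ⌊9.574⌋ = 9 → row 9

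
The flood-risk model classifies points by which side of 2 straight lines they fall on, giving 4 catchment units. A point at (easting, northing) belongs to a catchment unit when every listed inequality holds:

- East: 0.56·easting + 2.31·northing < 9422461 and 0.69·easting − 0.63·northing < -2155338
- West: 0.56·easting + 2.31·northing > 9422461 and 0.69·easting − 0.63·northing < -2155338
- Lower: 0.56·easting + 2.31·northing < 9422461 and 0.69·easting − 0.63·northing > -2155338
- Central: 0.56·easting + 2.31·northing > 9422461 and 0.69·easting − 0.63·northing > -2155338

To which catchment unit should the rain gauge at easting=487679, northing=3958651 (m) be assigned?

East

0.56·487679 + 2.31·3958651 = 9417584.050, which is < 9422461
0.69·487679 − 0.63·3958651 = -2157451.620, which is < -2155338
This sign pattern matches East.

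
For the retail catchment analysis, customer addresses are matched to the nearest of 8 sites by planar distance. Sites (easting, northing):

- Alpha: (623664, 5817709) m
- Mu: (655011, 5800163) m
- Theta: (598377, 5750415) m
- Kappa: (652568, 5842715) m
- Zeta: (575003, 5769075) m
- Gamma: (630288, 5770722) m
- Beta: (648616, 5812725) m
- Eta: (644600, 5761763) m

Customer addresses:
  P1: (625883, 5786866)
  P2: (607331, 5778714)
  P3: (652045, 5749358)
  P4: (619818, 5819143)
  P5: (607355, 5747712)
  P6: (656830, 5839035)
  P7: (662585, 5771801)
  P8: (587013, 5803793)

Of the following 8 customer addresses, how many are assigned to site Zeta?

1

P1 → Gamma
P2 → Gamma
P3 → Eta
P4 → Alpha
P5 → Theta
P6 → Kappa
P7 → Eta
P8 → Zeta
1 of the 8 goes to Zeta.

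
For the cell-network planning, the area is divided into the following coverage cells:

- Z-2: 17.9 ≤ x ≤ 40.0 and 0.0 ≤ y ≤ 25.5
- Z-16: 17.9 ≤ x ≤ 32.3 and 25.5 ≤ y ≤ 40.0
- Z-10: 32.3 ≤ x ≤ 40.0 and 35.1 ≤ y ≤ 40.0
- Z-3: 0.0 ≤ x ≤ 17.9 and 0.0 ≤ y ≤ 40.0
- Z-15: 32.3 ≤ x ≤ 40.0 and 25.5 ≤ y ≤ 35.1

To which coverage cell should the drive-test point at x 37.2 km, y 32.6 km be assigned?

The point has x = 37.2 and y = 32.6.
Only Z-15 satisfies 32.3 ≤ x ≤ 40.0 and 25.5 ≤ y ≤ 35.1.

Z-15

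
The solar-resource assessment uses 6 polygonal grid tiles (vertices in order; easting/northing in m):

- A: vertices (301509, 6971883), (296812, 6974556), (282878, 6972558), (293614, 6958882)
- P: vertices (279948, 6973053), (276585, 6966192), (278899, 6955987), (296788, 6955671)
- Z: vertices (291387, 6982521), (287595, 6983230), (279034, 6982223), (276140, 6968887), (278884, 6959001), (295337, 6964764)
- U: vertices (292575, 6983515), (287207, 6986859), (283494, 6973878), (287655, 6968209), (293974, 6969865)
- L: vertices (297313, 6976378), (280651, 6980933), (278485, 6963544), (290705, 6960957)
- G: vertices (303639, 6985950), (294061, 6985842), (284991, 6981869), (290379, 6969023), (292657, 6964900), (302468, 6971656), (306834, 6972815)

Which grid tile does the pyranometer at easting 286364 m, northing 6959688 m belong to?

P

Cast a ray rightward from (286364, 6959688). For each polygon, the edges (by vertex number in listed order) whose endpoints lie on opposite sides of northing = 6959688, where each meets that height, and whether that is right or left of the point:
A: 3–4 at easting≈292981.3 (right), 4–1 at easting≈294103.5 (right) → 2 crossings.
P: 2–3 at easting≈278059.8 (left), 4–1 at easting≈292896.3 (right) → 1 crossing.
Z: 4–5 at easting≈278693.3 (left), 5–6 at easting≈280845.3 (left) → 0 crossings.
U: no edge straddles that height → 0 crossings.
L: no edge straddles that height → 0 crossings.
G: no edge straddles that height → 0 crossings.
Only P has an odd count, so the point is inside P.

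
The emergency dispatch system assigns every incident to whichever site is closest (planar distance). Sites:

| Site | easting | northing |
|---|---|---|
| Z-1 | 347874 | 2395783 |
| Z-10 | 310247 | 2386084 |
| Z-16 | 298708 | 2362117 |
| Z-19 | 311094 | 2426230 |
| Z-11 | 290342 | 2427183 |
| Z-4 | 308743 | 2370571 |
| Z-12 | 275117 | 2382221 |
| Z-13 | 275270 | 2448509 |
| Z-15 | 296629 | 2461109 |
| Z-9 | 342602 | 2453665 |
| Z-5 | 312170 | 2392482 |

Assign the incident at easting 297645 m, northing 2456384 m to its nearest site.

Squared distances to each site:
Z-1: 6195433642.000; Z-10: 5100900404.000; Z-16: 8887397258.000; Z-19: 1090139317.000; Z-11: 906032210.000; Z-4: 7487036573.000; Z-12: 6007661353.000; Z-13: 562656250.000; Z-15: 23357881.000; Z-9: 2028524810.000; Z-5: 4294441229.000.
Minimum at Z-15.

Z-15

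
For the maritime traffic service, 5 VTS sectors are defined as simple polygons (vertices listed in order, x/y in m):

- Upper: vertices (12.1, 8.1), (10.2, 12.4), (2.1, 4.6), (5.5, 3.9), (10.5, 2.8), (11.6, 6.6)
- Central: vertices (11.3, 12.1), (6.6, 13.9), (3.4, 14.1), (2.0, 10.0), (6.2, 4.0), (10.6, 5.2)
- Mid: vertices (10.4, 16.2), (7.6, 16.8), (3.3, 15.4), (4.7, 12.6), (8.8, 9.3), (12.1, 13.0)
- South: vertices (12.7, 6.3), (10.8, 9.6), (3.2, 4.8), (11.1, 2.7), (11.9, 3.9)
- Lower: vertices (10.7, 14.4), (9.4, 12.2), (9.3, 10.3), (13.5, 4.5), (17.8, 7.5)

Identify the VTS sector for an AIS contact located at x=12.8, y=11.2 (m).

Cast a ray rightward from (12.8, 11.2). For each polygon, the edges (by vertex number in listed order) whose endpoints lie on opposite sides of y = 11.2, where each meets that height, and whether that is right or left of the point:
Upper: 1–2 at x≈10.73 (left), 2–3 at x≈8.95 (left) → 0 crossings.
Central: 3–4 at x≈2.41 (left), 6–1 at x≈11.21 (left) → 0 crossings.
Mid: 4–5 at x≈6.44 (left), 5–6 at x≈10.49 (left) → 0 crossings.
South: no edge straddles that height → 0 crossings.
Lower: 2–3 at x≈9.35 (left), 5–1 at x≈13.99 (right) → 1 crossing.
Only Lower has an odd count, so the point is inside Lower.

Lower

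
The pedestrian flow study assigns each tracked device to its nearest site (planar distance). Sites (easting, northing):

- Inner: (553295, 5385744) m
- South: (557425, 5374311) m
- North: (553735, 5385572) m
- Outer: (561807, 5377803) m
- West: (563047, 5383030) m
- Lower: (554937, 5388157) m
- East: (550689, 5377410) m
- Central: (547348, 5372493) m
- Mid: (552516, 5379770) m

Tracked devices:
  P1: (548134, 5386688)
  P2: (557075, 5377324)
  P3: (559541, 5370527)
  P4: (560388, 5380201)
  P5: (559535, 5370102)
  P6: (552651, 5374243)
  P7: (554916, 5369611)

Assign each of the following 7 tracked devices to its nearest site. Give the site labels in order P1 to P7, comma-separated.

Inner, South, South, Outer, South, East, South

P1 → Inner (d²=27527057.00)
P2 → South (d²=9200669.00)
P3 → South (d²=18796112.00)
P4 → Outer (d²=7763965.00)
P5 → South (d²=22167781.00)
P6 → East (d²=13879333.00)
P7 → South (d²=28385081.00)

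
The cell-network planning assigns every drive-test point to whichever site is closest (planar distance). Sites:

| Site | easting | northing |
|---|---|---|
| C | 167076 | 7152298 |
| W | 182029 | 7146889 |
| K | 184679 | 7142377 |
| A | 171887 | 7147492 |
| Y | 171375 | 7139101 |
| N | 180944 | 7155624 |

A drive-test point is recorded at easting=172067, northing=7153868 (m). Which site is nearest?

Squared distances to each site:
C: 27374981.000; W: 147947885.000; K: 291105625.000; A: 40685776.000; Y: 218543153.000; N: 81884665.000.
Minimum at C.

C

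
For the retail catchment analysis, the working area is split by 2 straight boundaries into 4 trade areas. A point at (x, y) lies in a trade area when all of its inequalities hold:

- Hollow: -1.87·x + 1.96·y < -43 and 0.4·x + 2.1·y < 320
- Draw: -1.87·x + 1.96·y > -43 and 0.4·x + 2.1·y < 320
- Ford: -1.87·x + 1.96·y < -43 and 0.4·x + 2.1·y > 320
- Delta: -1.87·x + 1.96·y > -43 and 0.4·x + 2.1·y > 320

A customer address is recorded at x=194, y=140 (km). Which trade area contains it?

-1.87·194 + 1.96·140 = -88.380, which is < -43
0.4·194 + 2.1·140 = 371.600, which is > 320
This sign pattern matches Ford.

Ford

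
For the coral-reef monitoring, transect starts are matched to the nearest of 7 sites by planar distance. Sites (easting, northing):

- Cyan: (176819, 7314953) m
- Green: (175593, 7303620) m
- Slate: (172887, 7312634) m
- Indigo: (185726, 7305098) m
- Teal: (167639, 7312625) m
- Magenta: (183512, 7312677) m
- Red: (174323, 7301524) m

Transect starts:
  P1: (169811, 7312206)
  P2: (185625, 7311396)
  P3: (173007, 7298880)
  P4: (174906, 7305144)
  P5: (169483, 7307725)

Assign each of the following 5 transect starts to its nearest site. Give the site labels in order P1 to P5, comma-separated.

Teal, Magenta, Red, Green, Teal

P1 → Teal (d²=4893145.00)
P2 → Magenta (d²=6105730.00)
P3 → Red (d²=8722592.00)
P4 → Green (d²=2794545.00)
P5 → Teal (d²=27410336.00)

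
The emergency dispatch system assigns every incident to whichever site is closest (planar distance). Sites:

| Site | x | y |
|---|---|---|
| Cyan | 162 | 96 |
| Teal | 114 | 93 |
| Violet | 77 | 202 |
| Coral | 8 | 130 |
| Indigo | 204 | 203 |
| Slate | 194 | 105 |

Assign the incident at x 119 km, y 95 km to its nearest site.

Teal

Squared distances to each site:
Cyan: 1850.000; Teal: 29.000; Violet: 13213.000; Coral: 13546.000; Indigo: 18889.000; Slate: 5725.000.
Minimum at Teal.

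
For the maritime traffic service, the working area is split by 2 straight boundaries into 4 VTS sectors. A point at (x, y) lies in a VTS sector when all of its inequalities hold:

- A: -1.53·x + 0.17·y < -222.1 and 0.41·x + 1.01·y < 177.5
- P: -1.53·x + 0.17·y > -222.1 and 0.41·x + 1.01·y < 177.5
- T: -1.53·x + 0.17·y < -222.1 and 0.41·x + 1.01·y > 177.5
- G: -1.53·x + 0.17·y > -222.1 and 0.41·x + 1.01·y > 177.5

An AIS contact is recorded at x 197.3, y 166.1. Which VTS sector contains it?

-1.53·197.3 + 0.17·166.1 = -273.632, which is < -222.1
0.41·197.3 + 1.01·166.1 = 248.654, which is > 177.5
This sign pattern matches T.

T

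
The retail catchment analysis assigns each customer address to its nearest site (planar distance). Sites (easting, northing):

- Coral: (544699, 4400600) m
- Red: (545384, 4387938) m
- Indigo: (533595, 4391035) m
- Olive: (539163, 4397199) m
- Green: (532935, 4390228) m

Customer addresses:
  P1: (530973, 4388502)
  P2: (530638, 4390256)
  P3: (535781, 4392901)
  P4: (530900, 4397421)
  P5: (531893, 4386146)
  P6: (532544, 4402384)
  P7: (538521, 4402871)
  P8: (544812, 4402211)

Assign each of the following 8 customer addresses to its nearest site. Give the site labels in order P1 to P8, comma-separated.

Green, Green, Indigo, Indigo, Green, Olive, Olive, Coral

P1 → Green (d²=6828520.00)
P2 → Green (d²=5276993.00)
P3 → Indigo (d²=8260552.00)
P4 → Indigo (d²=48044021.00)
P5 → Green (d²=17748488.00)
P6 → Olive (d²=70695386.00)
P7 → Olive (d²=32583748.00)
P8 → Coral (d²=2608090.00)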